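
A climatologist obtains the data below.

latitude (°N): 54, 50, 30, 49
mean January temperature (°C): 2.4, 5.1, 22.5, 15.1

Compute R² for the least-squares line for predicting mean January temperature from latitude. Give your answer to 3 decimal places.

n = 4, Σx = 183, Σy = 45.1, Σxy = 1799.5, Σx² = 8717, Σy² = 766.03
Sxx = Σx² − (Σx)²/n = 8717 − 8372.25 = 344.75
Sxy = Σxy − (Σx)(Σy)/n = 1799.5 − 2063.325 = -263.825
Syy = Σy² − (Σy)²/n = 766.03 − 508.5025 = 257.5275
R² = Sxy²/(Sxx·Syy) = (-263.825)²/(344.75·257.5275) = 0.783978

0.784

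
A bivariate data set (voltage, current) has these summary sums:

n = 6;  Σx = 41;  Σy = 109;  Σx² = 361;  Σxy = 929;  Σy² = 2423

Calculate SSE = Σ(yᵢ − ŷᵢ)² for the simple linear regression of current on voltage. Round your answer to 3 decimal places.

Sxx = Σx² − (Σx)²/n = 361 − 280.166667 = 80.833333
Sxy = Σxy − (Σx)(Σy)/n = 929 − 744.833333 = 184.166667
Syy = Σy² − (Σy)²/n = 2423 − 1980.166667 = 442.833333
b = Sxy/Sxx = 184.166667/80.833333 = 2.278351
SSE = Syy − b·Sxy = 442.833333 − 2.278351·184.166667 = 23.237113

23.237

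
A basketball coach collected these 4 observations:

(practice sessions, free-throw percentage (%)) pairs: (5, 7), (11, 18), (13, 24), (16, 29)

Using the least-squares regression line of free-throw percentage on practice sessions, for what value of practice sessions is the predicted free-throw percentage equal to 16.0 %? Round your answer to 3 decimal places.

n = 4, Σx = 45, Σy = 78, Σxy = 1009, Σx² = 571
Sxx = Σx² − (Σx)²/n = 571 − 506.25 = 64.75
Sxy = Σxy − (Σx)(Σy)/n = 1009 − 877.5 = 131.5
b = Sxy/Sxx = 131.5/64.75 = 2.030888
a = ȳ − b·x̄ = 19.5 − 2.030888·11.25 = -3.347490
Set a + b·x = 16.0: x = (16.0 − (-3.347490)) / 2.030888 = 9.526616

9.527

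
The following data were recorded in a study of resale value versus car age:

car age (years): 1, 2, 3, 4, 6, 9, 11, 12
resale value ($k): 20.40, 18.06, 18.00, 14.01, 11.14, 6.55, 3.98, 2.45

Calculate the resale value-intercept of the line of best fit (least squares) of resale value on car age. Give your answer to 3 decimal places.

21.598

n = 8, Σx = 48, Σy = 94.59, Σxy = 365.53, Σx² = 412
Sxx = Σx² − (Σx)²/n = 412 − 288 = 124
Sxy = Σxy − (Σx)(Σy)/n = 365.53 − 567.54 = -202.01
b = Sxy/Sxx = -202.01/124 = -1.629113
a = ȳ − b·x̄ = 11.82375 − (-1.629113)·6 = 21.598427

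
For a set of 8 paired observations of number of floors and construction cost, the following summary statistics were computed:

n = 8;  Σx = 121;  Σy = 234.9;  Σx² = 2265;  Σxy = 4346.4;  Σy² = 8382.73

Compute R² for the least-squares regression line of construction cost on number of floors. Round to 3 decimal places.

Sxx = Σx² − (Σx)²/n = 2265 − 1830.125 = 434.875
Sxy = Σxy − (Σx)(Σy)/n = 4346.4 − 3552.8625 = 793.5375
Syy = Σy² − (Σy)²/n = 8382.73 − 6897.25125 = 1485.47875
R² = Sxy²/(Sxx·Syy) = (793.5375)²/(434.875·1485.47875) = 0.974774

0.975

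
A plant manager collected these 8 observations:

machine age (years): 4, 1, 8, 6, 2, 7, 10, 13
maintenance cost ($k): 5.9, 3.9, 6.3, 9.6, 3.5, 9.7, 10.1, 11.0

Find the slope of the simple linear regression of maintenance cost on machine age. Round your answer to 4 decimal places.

0.6314

n = 8, Σx = 51, Σy = 60, Σxy = 454.4, Σx² = 439
Sxx = Σx² − (Σx)²/n = 439 − 325.125 = 113.875
Sxy = Σxy − (Σx)(Σy)/n = 454.4 − 382.5 = 71.9
b = Sxy/Sxx = 71.9/113.875 = 0.631394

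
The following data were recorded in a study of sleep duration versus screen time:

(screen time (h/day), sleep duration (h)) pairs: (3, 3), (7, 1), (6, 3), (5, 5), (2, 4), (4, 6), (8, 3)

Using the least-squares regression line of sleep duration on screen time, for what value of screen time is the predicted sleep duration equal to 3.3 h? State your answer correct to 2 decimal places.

5.76

n = 7, Σx = 35, Σy = 25, Σxy = 115, Σx² = 203
Sxx = Σx² − (Σx)²/n = 203 − 175 = 28
Sxy = Σxy − (Σx)(Σy)/n = 115 − 125 = -10
b = Sxy/Sxx = -10/28 = -0.357143
a = ȳ − b·x̄ = 3.571429 − (-0.357143)·5 = 5.357143
Set a + b·x = 3.3: x = (3.3 − 5.357143) / (-0.357143) = 5.76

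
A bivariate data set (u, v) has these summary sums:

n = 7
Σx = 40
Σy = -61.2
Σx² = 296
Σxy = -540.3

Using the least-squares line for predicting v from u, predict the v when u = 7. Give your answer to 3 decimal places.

Sxx = Σx² − (Σx)²/n = 296 − 228.571429 = 67.428571
Sxy = Σxy − (Σx)(Σy)/n = -540.3 − (-349.714286) = -190.585714
b = Sxy/Sxx = -190.585714/67.428571 = -2.826483
a = ȳ − b·x̄ = -8.742857 − (-2.826483)·5.714286 = 7.408475
ŷ(7) = a + b·7 = 7.408475 + (-2.826483)·7 = -12.376907

-12.377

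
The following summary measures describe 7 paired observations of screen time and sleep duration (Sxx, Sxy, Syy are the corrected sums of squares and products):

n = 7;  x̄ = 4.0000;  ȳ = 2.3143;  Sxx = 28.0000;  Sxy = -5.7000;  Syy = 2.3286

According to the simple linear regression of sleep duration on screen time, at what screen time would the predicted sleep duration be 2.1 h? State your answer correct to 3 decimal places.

b = Sxy/Sxx = -5.7/28 = -0.203571
a = ȳ − b·x̄ = 2.3143 − (-0.203571)·4 = 3.128586
Set a + b·x = 2.1: x = (2.1 − 3.128586) / (-0.203571) = 5.052702

5.053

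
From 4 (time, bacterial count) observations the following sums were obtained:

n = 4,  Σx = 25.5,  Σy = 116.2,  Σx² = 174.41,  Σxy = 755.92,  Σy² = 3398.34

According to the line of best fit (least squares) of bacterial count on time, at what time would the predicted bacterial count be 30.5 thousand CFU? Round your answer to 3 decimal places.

Sxx = Σx² − (Σx)²/n = 174.41 − 162.5625 = 11.8475
Sxy = Σxy − (Σx)(Σy)/n = 755.92 − 740.775 = 15.145
b = Sxy/Sxx = 15.145/11.8475 = 1.278329
a = ȳ − b·x̄ = 29.05 − 1.278329·6.375 = 20.900654
Set a + b·x = 30.5: x = (30.5 − 20.900654) / 1.278329 = 7.509293

7.509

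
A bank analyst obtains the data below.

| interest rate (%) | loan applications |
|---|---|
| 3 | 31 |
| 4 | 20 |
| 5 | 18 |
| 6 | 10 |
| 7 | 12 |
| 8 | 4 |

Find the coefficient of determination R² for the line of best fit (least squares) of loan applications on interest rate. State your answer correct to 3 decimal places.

n = 6, Σx = 33, Σy = 95, Σxy = 439, Σx² = 199, Σy² = 1945
Sxx = Σx² − (Σx)²/n = 199 − 181.5 = 17.5
Sxy = Σxy − (Σx)(Σy)/n = 439 − 522.5 = -83.5
Syy = Σy² − (Σy)²/n = 1945 − 1504.166667 = 440.833333
R² = Sxy²/(Sxx·Syy) = (-83.5)²/(17.5·440.833333) = 0.903775

0.904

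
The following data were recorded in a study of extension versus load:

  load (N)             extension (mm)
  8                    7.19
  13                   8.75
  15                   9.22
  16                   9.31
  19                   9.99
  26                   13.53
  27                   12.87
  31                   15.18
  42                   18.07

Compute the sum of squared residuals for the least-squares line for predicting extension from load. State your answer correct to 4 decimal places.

n = 9, Σx = 197, Σy = 104.11, Σxy = 2577.13, Σx² = 5205, Σy² = 1305.3983
Sxx = Σx² − (Σx)²/n = 5205 − 4312.111111 = 892.888889
Sxy = Σxy − (Σx)(Σy)/n = 2577.13 − 2278.852222 = 298.277778
Syy = Σy² − (Σy)²/n = 1305.3983 − 1204.321344 = 101.076956
b = Sxy/Sxx = 298.277778/892.888889 = 0.334059
SSE = Syy − b·Sxy = 101.076956 − 0.334059·298.277778 = 1.434510

1.4345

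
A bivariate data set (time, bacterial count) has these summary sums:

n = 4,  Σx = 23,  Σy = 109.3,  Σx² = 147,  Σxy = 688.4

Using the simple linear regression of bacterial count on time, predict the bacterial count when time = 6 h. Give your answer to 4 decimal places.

Sxx = Σx² − (Σx)²/n = 147 − 132.25 = 14.75
Sxy = Σxy − (Σx)(Σy)/n = 688.4 − 628.475 = 59.925
b = Sxy/Sxx = 59.925/14.75 = 4.062712
a = ȳ − b·x̄ = 27.325 − 4.062712·5.75 = 3.964407
ŷ(6) = a + b·6 = 3.964407 + 4.062712·6 = 28.340678

28.3407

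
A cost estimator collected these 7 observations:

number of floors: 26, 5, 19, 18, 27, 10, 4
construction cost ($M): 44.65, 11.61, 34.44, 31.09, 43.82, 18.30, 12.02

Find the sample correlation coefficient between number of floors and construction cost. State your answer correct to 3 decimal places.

0.996

n = 7, Σx = 109, Σy = 195.93, Σxy = 3847.15, Σx² = 2231, Σy² = 6680.6791
Sxx = Σx² − (Σx)²/n = 2231 − 1697.285714 = 533.714286
Sxy = Σxy − (Σx)(Σy)/n = 3847.15 − 3050.91 = 796.24
Syy = Σy² − (Σy)²/n = 6680.6791 − 5484.0807 = 1196.5984
r = Sxy/√(Sxx·Syy) = 796.24/√(638641.660343) = 796.24/799.150587 = 0.996358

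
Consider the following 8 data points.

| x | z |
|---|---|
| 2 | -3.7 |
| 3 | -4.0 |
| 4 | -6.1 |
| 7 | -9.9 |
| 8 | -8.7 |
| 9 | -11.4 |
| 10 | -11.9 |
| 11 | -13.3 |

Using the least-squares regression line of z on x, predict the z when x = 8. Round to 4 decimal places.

-9.9591

n = 8, Σx = 54, Σy = -69, Σxy = -550.6, Σx² = 444
Sxx = Σx² − (Σx)²/n = 444 − 364.5 = 79.5
Sxy = Σxy − (Σx)(Σy)/n = -550.6 − (-465.75) = -84.85
b = Sxy/Sxx = -84.85/79.5 = -1.067296
a = ȳ − b·x̄ = -8.625 − (-1.067296)·6.75 = -1.420755
ŷ(8) = a + b·8 = -1.420755 + (-1.067296)·8 = -9.959119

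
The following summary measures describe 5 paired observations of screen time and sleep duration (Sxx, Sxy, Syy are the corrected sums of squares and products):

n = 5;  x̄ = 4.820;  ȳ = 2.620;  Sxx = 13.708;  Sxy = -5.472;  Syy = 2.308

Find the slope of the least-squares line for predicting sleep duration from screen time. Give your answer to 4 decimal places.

b = Sxy/Sxx = -5.472/13.708 = -0.399183

-0.3992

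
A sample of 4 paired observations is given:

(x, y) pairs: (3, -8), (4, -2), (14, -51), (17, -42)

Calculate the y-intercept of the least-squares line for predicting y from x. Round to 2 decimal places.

4.95

n = 4, Σx = 38, Σy = -103, Σxy = -1460, Σx² = 510
Sxx = Σx² − (Σx)²/n = 510 − 361 = 149
Sxy = Σxy − (Σx)(Σy)/n = -1460 − (-978.5) = -481.5
b = Sxy/Sxx = -481.5/149 = -3.231544
a = ȳ − b·x̄ = -25.75 − (-3.231544)·9.5 = 4.949664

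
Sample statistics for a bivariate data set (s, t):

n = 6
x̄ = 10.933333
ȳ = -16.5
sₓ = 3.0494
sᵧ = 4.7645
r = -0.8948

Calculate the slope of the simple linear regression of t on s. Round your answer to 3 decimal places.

b = r · sᵧ/sₓ = -0.8948 · 4.7645/3.0494 = -1.398070

-1.398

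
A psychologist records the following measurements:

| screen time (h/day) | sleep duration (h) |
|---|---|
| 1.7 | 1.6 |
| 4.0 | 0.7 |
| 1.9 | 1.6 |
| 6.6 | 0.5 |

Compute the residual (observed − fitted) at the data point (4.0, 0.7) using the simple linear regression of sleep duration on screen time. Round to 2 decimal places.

n = 4, Σx = 14.2, Σy = 4.4, Σxy = 11.86, Σx² = 66.06
Sxx = Σx² − (Σx)²/n = 66.06 − 50.41 = 15.65
Sxy = Σxy − (Σx)(Σy)/n = 11.86 − 15.62 = -3.76
b = Sxy/Sxx = -3.76/15.65 = -0.240256
a = ȳ − b·x̄ = 1.1 − (-0.240256)·3.55 = 1.952907
ŷ(4.0) = 1.952907 + (-0.240256)·4 = 0.991885
residual = y − ŷ = 0.7 − 0.991885 = -0.291885

-0.29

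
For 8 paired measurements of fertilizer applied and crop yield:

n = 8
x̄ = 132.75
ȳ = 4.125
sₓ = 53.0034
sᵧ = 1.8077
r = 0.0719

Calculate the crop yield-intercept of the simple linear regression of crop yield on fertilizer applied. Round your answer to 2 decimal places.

b = r · sᵧ/sₓ = 0.0719 · 1.8077/53.0034 = 0.002452
a = ȳ − b·x̄ = 4.125 − 0.002452·132.75 = 3.799474

3.80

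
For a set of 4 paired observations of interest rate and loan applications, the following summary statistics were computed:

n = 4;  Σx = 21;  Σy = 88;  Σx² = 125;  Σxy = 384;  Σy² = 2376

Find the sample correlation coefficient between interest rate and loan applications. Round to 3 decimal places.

-0.968

Sxx = Σx² − (Σx)²/n = 125 − 110.25 = 14.75
Sxy = Σxy − (Σx)(Σy)/n = 384 − 462 = -78
Syy = Σy² − (Σy)²/n = 2376 − 1936 = 440
r = Sxy/√(Sxx·Syy) = -78/√(6490) = -78/80.560536 = -0.968216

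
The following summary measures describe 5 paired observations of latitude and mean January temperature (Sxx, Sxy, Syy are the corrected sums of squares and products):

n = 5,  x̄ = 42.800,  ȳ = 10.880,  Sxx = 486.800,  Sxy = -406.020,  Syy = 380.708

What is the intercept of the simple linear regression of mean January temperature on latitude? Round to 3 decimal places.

46.578

b = Sxy/Sxx = -406.02/486.8 = -0.834059
a = ȳ − b·x̄ = 10.88 − (-0.834059)·42.8 = 46.577732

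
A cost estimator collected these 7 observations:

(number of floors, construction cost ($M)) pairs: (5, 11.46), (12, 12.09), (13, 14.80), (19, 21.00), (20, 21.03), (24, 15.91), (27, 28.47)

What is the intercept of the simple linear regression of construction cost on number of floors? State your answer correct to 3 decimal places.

6.645

n = 7, Σx = 120, Σy = 124.76, Σxy = 2364.91, Σx² = 2404
Sxx = Σx² − (Σx)²/n = 2404 − 2057.142857 = 346.857143
Sxy = Σxy − (Σx)(Σy)/n = 2364.91 − 2138.742857 = 226.167143
b = Sxy/Sxx = 226.167143/346.857143 = 0.652047
a = ȳ − b·x̄ = 17.822857 − 0.652047·17.142857 = 6.644909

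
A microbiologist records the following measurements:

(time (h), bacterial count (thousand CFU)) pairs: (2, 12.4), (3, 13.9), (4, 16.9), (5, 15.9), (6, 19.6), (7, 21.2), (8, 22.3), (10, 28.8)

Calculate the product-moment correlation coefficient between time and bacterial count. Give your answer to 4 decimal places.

0.9783

n = 8, Σx = 45, Σy = 151, Σxy = 946, Σx² = 303, Σy² = 3045.72
Sxx = Σx² − (Σx)²/n = 303 − 253.125 = 49.875
Sxy = Σxy − (Σx)(Σy)/n = 946 − 849.375 = 96.625
Syy = Σy² − (Σy)²/n = 3045.72 − 2850.125 = 195.595
r = Sxy/√(Sxx·Syy) = 96.625/√(9755.300625) = 96.625/98.768925 = 0.978294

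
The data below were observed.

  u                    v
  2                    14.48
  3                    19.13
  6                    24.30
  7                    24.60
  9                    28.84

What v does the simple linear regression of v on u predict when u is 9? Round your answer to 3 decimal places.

29.060

n = 5, Σx = 27, Σy = 111.35, Σxy = 663.91, Σx² = 179
Sxx = Σx² − (Σx)²/n = 179 − 145.8 = 33.2
Sxy = Σxy − (Σx)(Σy)/n = 663.91 − 601.29 = 62.62
b = Sxy/Sxx = 62.62/33.2 = 1.886145
a = ȳ − b·x̄ = 22.27 − 1.886145·5.4 = 12.084819
ŷ(9) = a + b·9 = 12.084819 + 1.886145·9 = 29.060120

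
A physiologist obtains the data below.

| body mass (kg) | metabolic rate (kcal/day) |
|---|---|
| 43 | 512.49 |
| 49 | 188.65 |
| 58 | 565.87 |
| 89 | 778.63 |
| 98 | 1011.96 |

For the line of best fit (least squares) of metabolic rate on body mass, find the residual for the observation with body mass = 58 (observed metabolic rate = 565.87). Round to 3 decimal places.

57.022

n = 5, Σx = 337, Σy = 3057.6, Σxy = 232571.53, Σx² = 25139
Sxx = Σx² − (Σx)²/n = 25139 − 22713.8 = 2425.2
Sxy = Σxy − (Σx)(Σy)/n = 232571.53 − 206082.24 = 26489.29
b = Sxy/Sxx = 26489.29/2425.2 = 10.922518
a = ȳ − b·x̄ = 611.52 − 10.922518·67.4 = -124.657695
ŷ(58) = -124.657695 + 10.922518·58 = 508.848333
residual = y − ŷ = 565.87 − 508.848333 = 57.021667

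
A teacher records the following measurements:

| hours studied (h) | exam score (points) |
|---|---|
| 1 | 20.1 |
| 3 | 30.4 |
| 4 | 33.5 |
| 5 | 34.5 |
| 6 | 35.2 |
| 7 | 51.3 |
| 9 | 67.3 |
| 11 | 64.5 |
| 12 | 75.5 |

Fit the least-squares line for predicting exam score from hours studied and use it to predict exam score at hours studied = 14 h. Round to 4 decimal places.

n = 9, Σx = 58, Σy = 412.3, Σxy = 3209.3, Σx² = 482
Sxx = Σx² − (Σx)²/n = 482 − 373.777778 = 108.222222
Sxy = Σxy − (Σx)(Σy)/n = 3209.3 − 2657.044444 = 552.255556
b = Sxy/Sxx = 552.255556/108.222222 = 5.102977
a = ȳ − b·x̄ = 45.811111 − 5.102977·6.444444 = 12.925257
ŷ(14) = a + b·14 = 12.925257 + 5.102977·14 = 84.366940

84.3669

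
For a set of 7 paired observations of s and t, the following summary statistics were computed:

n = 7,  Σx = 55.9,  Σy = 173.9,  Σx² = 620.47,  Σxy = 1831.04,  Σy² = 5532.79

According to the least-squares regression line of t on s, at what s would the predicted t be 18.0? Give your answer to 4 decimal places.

Sxx = Σx² − (Σx)²/n = 620.47 − 446.401429 = 174.068571
Sxy = Σxy − (Σx)(Σy)/n = 1831.04 − 1388.715714 = 442.324286
b = Sxy/Sxx = 442.324286/174.068571 = 2.541092
a = ȳ − b·x̄ = 24.842857 − 2.541092·7.985714 = 4.550421
Set a + b·x = 18.0: x = (18.0 − 4.550421) / 2.541092 = 5.292834

5.2928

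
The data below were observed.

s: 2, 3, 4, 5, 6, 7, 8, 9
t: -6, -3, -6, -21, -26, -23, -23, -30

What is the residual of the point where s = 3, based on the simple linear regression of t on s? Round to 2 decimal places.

n = 8, Σx = 44, Σy = -138, Σxy = -921, Σx² = 284
Sxx = Σx² − (Σx)²/n = 284 − 242 = 42
Sxy = Σxy − (Σx)(Σy)/n = -921 − (-759) = -162
b = Sxy/Sxx = -162/42 = -3.857143
a = ȳ − b·x̄ = -17.25 − (-3.857143)·5.5 = 3.964286
ŷ(3) = 3.964286 + (-3.857143)·3 = -7.607143
residual = y − ŷ = -3 − (-7.607143) = 4.607143

4.61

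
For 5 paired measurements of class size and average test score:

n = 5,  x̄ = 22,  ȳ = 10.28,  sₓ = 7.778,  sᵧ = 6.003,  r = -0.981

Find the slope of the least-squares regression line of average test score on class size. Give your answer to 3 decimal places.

-0.757

b = r · sᵧ/sₓ = -0.981 · 6.003/7.778 = -0.757128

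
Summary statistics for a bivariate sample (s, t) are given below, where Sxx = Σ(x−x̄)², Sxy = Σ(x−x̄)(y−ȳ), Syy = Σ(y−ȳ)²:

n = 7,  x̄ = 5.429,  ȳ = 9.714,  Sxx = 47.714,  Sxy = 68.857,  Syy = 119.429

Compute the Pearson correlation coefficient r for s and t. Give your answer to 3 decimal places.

0.912

r = Sxy/√(Sxx·Syy) = 68.857/√(5698.435306) = 68.857/75.487981 = 0.912158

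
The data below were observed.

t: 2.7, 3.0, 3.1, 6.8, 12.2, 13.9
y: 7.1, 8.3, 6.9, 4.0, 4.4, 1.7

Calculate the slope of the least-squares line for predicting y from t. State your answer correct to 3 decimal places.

n = 6, Σx = 41.7, Σy = 32.4, Σxy = 169.97, Σx² = 414.19
Sxx = Σx² − (Σx)²/n = 414.19 − 289.815 = 124.375
Sxy = Σxy − (Σx)(Σy)/n = 169.97 − 225.18 = -55.21
b = Sxy/Sxx = -55.21/124.375 = -0.443899

-0.444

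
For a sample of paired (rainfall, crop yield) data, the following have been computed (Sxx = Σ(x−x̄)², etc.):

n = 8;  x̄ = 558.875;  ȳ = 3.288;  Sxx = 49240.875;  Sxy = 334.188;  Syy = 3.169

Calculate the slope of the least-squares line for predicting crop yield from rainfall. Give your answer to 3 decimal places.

0.007

b = Sxy/Sxx = 334.188/49240.875 = 0.006787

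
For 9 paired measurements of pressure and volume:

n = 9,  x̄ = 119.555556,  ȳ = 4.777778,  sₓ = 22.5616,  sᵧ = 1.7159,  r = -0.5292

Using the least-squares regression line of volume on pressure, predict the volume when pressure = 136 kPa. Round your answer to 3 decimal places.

4.116

b = r · sᵧ/sₓ = -0.5292 · 1.7159/22.5616 = -0.040248
a = ȳ − b·x̄ = 4.777778 − (-0.040248)·119.555556 = 9.589624
ŷ(136) = a + b·136 = 9.589624 + (-0.040248)·136 = 4.115926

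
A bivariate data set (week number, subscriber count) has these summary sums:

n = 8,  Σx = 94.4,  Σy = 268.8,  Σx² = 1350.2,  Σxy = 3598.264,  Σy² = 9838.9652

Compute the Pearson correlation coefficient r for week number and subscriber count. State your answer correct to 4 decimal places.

Sxx = Σx² − (Σx)²/n = 1350.2 − 1113.92 = 236.28
Sxy = Σxy − (Σx)(Σy)/n = 3598.264 − 3171.84 = 426.424
Syy = Σy² − (Σy)²/n = 9838.9652 − 9031.68 = 807.2852
r = Sxy/√(Sxx·Syy) = 426.424/√(190745.347056) = 426.424/436.744029 = 0.976371

0.9764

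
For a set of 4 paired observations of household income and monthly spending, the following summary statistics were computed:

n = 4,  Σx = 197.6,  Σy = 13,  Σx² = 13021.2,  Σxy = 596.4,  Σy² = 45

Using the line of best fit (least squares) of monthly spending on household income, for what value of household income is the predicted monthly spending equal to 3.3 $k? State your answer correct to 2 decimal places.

Sxx = Σx² − (Σx)²/n = 13021.2 − 9761.44 = 3259.76
Sxy = Σxy − (Σx)(Σy)/n = 596.4 − 642.2 = -45.8
b = Sxy/Sxx = -45.8/3259.76 = -0.014050
a = ȳ − b·x̄ = 3.25 − (-0.014050)·49.4 = 3.944076
Set a + b·x = 3.3: x = (3.3 − 3.944076) / (-0.014050) = 45.841310

45.84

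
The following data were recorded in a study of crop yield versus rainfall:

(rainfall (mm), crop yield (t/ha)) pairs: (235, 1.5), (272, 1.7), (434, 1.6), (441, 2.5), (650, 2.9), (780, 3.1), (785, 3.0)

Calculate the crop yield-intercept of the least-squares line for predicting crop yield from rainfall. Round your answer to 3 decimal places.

n = 7, Σx = 3597, Σy = 16.3, Σxy = 9269.8, Σx² = 2159171
Sxx = Σx² − (Σx)²/n = 2159171 − 1848344.142857 = 310826.857143
Sxy = Σxy − (Σx)(Σy)/n = 9269.8 − 8375.871429 = 893.928571
b = Sxy/Sxx = 893.928571/310826.857143 = 0.002876
a = ȳ − b·x̄ = 2.328571 − 0.002876·513.857143 = 0.850734

0.851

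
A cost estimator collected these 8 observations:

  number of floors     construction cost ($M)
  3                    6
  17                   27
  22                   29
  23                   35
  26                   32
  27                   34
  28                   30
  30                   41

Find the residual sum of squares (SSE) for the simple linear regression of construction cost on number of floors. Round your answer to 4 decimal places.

83.7424

n = 8, Σx = 176, Σy = 234, Σxy = 5740, Σx² = 4400, Σy² = 7592
Sxx = Σx² − (Σx)²/n = 4400 − 3872 = 528
Sxy = Σxy − (Σx)(Σy)/n = 5740 − 5148 = 592
Syy = Σy² − (Σy)²/n = 7592 − 6844.5 = 747.5
b = Sxy/Sxx = 592/528 = 1.121212
SSE = Syy − b·Sxy = 747.5 − 1.121212·592 = 83.742424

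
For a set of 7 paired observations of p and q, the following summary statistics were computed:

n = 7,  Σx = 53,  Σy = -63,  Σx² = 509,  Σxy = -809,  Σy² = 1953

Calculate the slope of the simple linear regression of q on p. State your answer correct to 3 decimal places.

-3.082

Sxx = Σx² − (Σx)²/n = 509 − 401.285714 = 107.714286
Sxy = Σxy − (Σx)(Σy)/n = -809 − (-477) = -332
b = Sxy/Sxx = -332/107.714286 = -3.082228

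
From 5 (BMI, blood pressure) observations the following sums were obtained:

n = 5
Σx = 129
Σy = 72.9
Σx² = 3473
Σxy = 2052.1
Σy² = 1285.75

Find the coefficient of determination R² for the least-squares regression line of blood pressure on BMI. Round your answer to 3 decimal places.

0.909

Sxx = Σx² − (Σx)²/n = 3473 − 3328.2 = 144.8
Sxy = Σxy − (Σx)(Σy)/n = 2052.1 − 1880.82 = 171.28
Syy = Σy² − (Σy)²/n = 1285.75 − 1062.882 = 222.868
R² = Sxy²/(Sxx·Syy) = (171.28)²/(144.8·222.868) = 0.909069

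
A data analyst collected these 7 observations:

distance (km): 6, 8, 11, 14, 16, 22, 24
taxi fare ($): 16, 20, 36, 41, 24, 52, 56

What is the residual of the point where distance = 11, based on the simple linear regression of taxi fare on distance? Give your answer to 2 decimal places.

8.00

n = 7, Σx = 101, Σy = 245, Σxy = 4098, Σx² = 1733
Sxx = Σx² − (Σx)²/n = 1733 − 1457.285714 = 275.714286
Sxy = Σxy − (Σx)(Σy)/n = 4098 − 3535 = 563
b = Sxy/Sxx = 563/275.714286 = 2.041969
a = ȳ − b·x̄ = 35 − 2.041969·14.428571 = 5.537306
ŷ(11) = 5.537306 + 2.041969·11 = 27.998964
residual = y − ŷ = 36 − 27.998964 = 8.001036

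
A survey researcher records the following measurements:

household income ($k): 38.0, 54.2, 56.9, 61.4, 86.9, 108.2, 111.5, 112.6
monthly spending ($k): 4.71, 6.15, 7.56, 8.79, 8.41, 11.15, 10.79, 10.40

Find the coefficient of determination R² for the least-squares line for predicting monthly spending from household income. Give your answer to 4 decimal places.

0.8674

n = 8, Σx = 629.7, Σy = 67.96, Σxy = 5793.564, Σx² = 55759.07, Σy² = 614.059
Sxx = Σx² − (Σx)²/n = 55759.07 − 49565.26125 = 6193.80875
Sxy = Σxy − (Σx)(Σy)/n = 5793.564 − 5349.3015 = 444.2625
Syy = Σy² − (Σy)²/n = 614.059 − 577.3202 = 36.7388
R² = Sxy²/(Sxx·Syy) = (444.2625)²/(6193.80875·36.7388) = 0.867354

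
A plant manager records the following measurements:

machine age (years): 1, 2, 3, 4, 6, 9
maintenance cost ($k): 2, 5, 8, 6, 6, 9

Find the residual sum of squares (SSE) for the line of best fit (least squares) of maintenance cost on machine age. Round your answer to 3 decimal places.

n = 6, Σx = 25, Σy = 36, Σxy = 177, Σx² = 147, Σy² = 246
Sxx = Σx² − (Σx)²/n = 147 − 104.166667 = 42.833333
Sxy = Σxy − (Σx)(Σy)/n = 177 − 150 = 27
Syy = Σy² − (Σy)²/n = 246 − 216 = 30
b = Sxy/Sxx = 27/42.833333 = 0.630350
SSE = Syy − b·Sxy = 30 − 0.630350·27 = 12.980545

12.981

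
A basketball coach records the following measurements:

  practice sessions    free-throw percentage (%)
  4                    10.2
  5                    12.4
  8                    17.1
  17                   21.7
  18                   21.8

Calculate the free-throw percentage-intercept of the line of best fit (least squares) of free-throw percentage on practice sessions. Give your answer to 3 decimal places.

n = 5, Σx = 52, Σy = 83.2, Σxy = 1000.9, Σx² = 718
Sxx = Σx² − (Σx)²/n = 718 − 540.8 = 177.2
Sxy = Σxy − (Σx)(Σy)/n = 1000.9 − 865.28 = 135.62
b = Sxy/Sxx = 135.62/177.2 = 0.765350
a = ȳ − b·x̄ = 16.64 − 0.765350·10.4 = 8.680361

8.680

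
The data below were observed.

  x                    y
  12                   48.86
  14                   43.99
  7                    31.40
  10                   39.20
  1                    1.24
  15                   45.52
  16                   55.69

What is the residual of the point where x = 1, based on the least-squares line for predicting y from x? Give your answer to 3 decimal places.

-5.407

n = 7, Σx = 75, Σy = 265.9, Σxy = 3389.06, Σx² = 971
Sxx = Σx² − (Σx)²/n = 971 − 803.571429 = 167.428571
Sxy = Σxy − (Σx)(Σy)/n = 3389.06 − 2848.928571 = 540.131429
b = Sxy/Sxx = 540.131429/167.428571 = 3.226041
a = ȳ − b·x̄ = 37.985714 − 3.226041·10.714286 = 3.420990
ŷ(1) = 3.420990 + 3.226041·1 = 6.647031
residual = y − ŷ = 1.24 − 6.647031 = -5.407031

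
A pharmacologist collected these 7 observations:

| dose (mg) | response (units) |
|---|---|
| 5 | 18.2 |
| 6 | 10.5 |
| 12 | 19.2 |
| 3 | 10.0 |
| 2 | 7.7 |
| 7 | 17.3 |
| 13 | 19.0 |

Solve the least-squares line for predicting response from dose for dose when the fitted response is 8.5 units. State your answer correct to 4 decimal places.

n = 7, Σx = 48, Σy = 101.9, Σxy = 797.9, Σx² = 436
Sxx = Σx² − (Σx)²/n = 436 − 329.142857 = 106.857143
Sxy = Σxy − (Σx)(Σy)/n = 797.9 − 698.742857 = 99.157143
b = Sxy/Sxx = 99.157143/106.857143 = 0.927941
a = ȳ − b·x̄ = 14.557143 − 0.927941·6.857143 = 8.194118
Set a + b·x = 8.5: x = (8.5 − 8.194118) / 0.927941 = 0.329635

0.3296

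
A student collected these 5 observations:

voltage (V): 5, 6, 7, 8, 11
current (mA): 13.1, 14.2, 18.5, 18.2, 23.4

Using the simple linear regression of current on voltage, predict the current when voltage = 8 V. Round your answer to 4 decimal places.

n = 5, Σx = 37, Σy = 87.4, Σxy = 683.2, Σx² = 295
Sxx = Σx² − (Σx)²/n = 295 − 273.8 = 21.2
Sxy = Σxy − (Σx)(Σy)/n = 683.2 − 646.76 = 36.44
b = Sxy/Sxx = 36.44/21.2 = 1.718868
a = ȳ − b·x̄ = 17.48 − 1.718868·7.4 = 4.760377
ŷ(8) = a + b·8 = 4.760377 + 1.718868·8 = 18.511321

18.5113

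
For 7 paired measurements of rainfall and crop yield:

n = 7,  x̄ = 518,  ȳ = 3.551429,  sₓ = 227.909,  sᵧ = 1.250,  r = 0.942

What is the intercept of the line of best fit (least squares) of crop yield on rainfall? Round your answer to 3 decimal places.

0.875

b = r · sᵧ/sₓ = 0.942 · 1.25/227.909 = 0.005167
a = ȳ − b·x̄ = 3.551429 − 0.005167·518 = 0.875163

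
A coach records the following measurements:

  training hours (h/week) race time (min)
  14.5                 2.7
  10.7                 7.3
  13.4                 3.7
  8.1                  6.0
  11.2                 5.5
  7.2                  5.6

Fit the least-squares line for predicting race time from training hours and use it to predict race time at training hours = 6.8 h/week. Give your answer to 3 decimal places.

n = 6, Σx = 65.1, Σy = 30.8, Σxy = 317.36, Σx² = 747.19
Sxx = Σx² − (Σx)²/n = 747.19 − 706.335 = 40.855
Sxy = Σxy − (Σx)(Σy)/n = 317.36 − 334.18 = -16.82
b = Sxy/Sxx = -16.82/40.855 = -0.411700
a = ȳ − b·x̄ = 5.133333 − (-0.411700)·10.85 = 9.600277
ŷ(6.8) = a + b·6.8 = 9.600277 + (-0.411700)·6.8 = 6.800718

6.801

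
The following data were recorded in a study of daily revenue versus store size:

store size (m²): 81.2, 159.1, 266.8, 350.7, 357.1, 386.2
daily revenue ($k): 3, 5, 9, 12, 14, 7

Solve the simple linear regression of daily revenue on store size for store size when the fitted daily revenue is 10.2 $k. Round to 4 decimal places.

n = 6, Σx = 1601.1, Σy = 50, Σxy = 15351.5, Σx² = 502749.83
Sxx = Σx² − (Σx)²/n = 502749.83 − 427253.535 = 75496.295
Sxy = Σxy − (Σx)(Σy)/n = 15351.5 − 13342.5 = 2009
b = Sxy/Sxx = 2009/75496.295 = 0.026611
a = ȳ − b·x̄ = 8.333333 − 0.026611·266.85 = 1.232301
Set a + b·x = 10.2: x = (10.2 − 1.232301) / 0.026611 = 336.997545

336.9975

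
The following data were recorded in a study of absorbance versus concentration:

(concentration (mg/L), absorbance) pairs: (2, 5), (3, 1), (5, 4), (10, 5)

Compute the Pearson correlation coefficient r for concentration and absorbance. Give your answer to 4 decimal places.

n = 4, Σx = 20, Σy = 15, Σxy = 83, Σx² = 138, Σy² = 67
Sxx = Σx² − (Σx)²/n = 138 − 100 = 38
Sxy = Σxy − (Σx)(Σy)/n = 83 − 75 = 8
Syy = Σy² − (Σy)²/n = 67 − 56.25 = 10.75
r = Sxy/√(Sxx·Syy) = 8/√(408.5) = 8/20.211383 = 0.395817

0.3958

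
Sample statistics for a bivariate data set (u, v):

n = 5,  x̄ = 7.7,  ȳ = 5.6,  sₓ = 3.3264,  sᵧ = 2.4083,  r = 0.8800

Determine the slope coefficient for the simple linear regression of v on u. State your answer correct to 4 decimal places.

0.6371

b = r · sᵧ/sₓ = 0.88 · 2.4083/3.3264 = 0.637116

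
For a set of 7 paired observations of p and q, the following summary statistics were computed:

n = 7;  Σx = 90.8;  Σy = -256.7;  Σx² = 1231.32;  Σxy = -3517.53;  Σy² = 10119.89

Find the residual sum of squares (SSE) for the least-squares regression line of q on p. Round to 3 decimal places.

Sxx = Σx² − (Σx)²/n = 1231.32 − 1177.805714 = 53.514286
Sxy = Σxy − (Σx)(Σy)/n = -3517.53 − (-3329.765714) = -187.764286
Syy = Σy² − (Σy)²/n = 10119.89 − 9413.555714 = 706.334286
b = Sxy/Sxx = -187.764286/53.514286 = -3.508676
SSE = Syy − b·Sxy = 706.334286 − (-3.508676)·(-187.764286) = 47.530258

47.530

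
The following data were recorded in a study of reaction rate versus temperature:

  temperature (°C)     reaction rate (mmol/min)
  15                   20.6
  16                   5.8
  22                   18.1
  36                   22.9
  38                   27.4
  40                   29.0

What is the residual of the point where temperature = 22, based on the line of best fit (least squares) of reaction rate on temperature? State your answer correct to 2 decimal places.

0.84

n = 6, Σx = 167, Σy = 123.8, Σxy = 3825.6, Σx² = 5305
Sxx = Σx² − (Σx)²/n = 5305 − 4648.166667 = 656.833333
Sxy = Σxy − (Σx)(Σy)/n = 3825.6 − 3445.766667 = 379.833333
b = Sxy/Sxx = 379.833333/656.833333 = 0.578280
a = ȳ − b·x̄ = 20.633333 − 0.578280·27.833333 = 4.537884
ŷ(22) = 4.537884 + 0.578280·22 = 17.260036
residual = y − ŷ = 18.1 − 17.260036 = 0.839964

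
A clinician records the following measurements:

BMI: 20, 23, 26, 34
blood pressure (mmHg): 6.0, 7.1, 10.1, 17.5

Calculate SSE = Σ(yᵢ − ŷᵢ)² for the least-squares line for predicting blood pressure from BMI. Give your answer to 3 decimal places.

n = 4, Σx = 103, Σy = 40.7, Σxy = 1140.9, Σx² = 2761, Σy² = 494.67
Sxx = Σx² − (Σx)²/n = 2761 − 2652.25 = 108.75
Sxy = Σxy − (Σx)(Σy)/n = 1140.9 − 1048.025 = 92.875
Syy = Σy² − (Σy)²/n = 494.67 − 414.1225 = 80.5475
b = Sxy/Sxx = 92.875/108.75 = 0.854023
SSE = Syy − b·Sxy = 80.5475 − 0.854023·92.875 = 1.230115

1.230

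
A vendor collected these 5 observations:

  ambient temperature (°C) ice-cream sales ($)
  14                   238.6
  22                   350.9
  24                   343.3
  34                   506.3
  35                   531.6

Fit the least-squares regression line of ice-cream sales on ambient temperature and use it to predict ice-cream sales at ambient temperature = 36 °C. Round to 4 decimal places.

535.3657

n = 5, Σx = 129, Σy = 1970.7, Σxy = 55119.6, Σx² = 3637
Sxx = Σx² − (Σx)²/n = 3637 − 3328.2 = 308.8
Sxy = Σxy − (Σx)(Σy)/n = 55119.6 − 50844.06 = 4275.54
b = Sxy/Sxx = 4275.54/308.8 = 13.845661
a = ȳ − b·x̄ = 394.14 − 13.845661·25.8 = 36.921956
ŷ(36) = a + b·36 = 36.921956 + 13.845661·36 = 535.365738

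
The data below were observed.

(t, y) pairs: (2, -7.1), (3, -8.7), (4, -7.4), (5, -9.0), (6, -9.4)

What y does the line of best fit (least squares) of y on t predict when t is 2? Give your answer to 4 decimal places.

n = 5, Σx = 20, Σy = -41.6, Σxy = -171.3, Σx² = 90
Sxx = Σx² − (Σx)²/n = 90 − 80 = 10
Sxy = Σxy − (Σx)(Σy)/n = -171.3 − (-166.4) = -4.9
b = Sxy/Sxx = -4.9/10 = -0.49
a = ȳ − b·x̄ = -8.32 − (-0.49)·4 = -6.36
ŷ(2) = a + b·2 = -6.36 + (-0.49)·2 = -7.34

-7.3400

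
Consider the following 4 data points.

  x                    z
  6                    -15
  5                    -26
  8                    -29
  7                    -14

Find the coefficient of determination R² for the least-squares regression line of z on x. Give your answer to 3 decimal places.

0.018

n = 4, Σx = 26, Σy = -84, Σxy = -550, Σx² = 174, Σy² = 1938
Sxx = Σx² − (Σx)²/n = 174 − 169 = 5
Sxy = Σxy − (Σx)(Σy)/n = -550 − (-546) = -4
Syy = Σy² − (Σy)²/n = 1938 − 1764 = 174
R² = Sxy²/(Sxx·Syy) = (-4)²/(5·174) = 0.018391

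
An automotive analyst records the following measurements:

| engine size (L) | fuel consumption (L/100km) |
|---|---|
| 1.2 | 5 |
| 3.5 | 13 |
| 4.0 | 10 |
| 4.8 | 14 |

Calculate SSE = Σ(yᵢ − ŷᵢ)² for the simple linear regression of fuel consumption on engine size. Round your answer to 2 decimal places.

n = 4, Σx = 13.5, Σy = 42, Σxy = 158.7, Σx² = 52.73, Σy² = 490
Sxx = Σx² − (Σx)²/n = 52.73 − 45.5625 = 7.1675
Sxy = Σxy − (Σx)(Σy)/n = 158.7 − 141.75 = 16.95
Syy = Σy² − (Σy)²/n = 490 − 441 = 49
b = Sxy/Sxx = 16.95/7.1675 = 2.364841
SSE = Syy − b·Sxy = 49 − 2.364841·16.95 = 8.915940

8.92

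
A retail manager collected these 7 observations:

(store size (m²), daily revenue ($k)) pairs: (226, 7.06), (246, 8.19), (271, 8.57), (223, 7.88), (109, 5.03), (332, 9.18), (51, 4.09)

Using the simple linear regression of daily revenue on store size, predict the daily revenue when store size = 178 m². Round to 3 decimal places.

n = 7, Σx = 1458, Σy = 50, Σxy = 11494.63, Σx² = 359468
Sxx = Σx² − (Σx)²/n = 359468 − 303680.571429 = 55787.428571
Sxy = Σxy − (Σx)(Σy)/n = 11494.63 − 10414.285714 = 1080.344286
b = Sxy/Sxx = 1080.344286/55787.428571 = 0.019365
a = ȳ − b·x̄ = 7.142857 − 0.019365·208.285714 = 3.109327
ŷ(178) = a + b·178 = 3.109327 + 0.019365·178 = 6.556363

6.556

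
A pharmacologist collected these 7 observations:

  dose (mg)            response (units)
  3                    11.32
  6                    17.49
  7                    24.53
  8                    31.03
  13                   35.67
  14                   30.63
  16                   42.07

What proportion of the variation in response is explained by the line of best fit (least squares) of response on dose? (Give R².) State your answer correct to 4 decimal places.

n = 7, Σx = 67, Σy = 192.74, Σxy = 2124.5, Σx² = 779, Σy² = 5979.055
Sxx = Σx² − (Σx)²/n = 779 − 641.285714 = 137.714286
Sxy = Σxy − (Σx)(Σy)/n = 2124.5 − 1844.797143 = 279.702857
Syy = Σy² − (Σy)²/n = 5979.055 − 5306.958229 = 672.096771
R² = Sxy²/(Sxx·Syy) = (279.702857)²/(137.714286·672.096771) = 0.845246

0.8452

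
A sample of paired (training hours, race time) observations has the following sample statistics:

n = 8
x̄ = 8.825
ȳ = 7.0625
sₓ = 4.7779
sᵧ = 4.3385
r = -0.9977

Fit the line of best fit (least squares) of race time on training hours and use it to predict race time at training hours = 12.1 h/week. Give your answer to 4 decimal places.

b = r · sᵧ/sₓ = -0.9977 · 4.3385/4.7779 = -0.905946
a = ȳ − b·x̄ = 7.0625 − (-0.905946)·8.825 = 15.057477
ŷ(12.1) = a + b·12.1 = 15.057477 + (-0.905946)·12.1 = 4.095525

4.0955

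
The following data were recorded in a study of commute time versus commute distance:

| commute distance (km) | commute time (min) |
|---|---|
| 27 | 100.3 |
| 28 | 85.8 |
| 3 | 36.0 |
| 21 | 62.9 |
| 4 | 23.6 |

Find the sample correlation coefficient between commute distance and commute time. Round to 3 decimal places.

0.953

n = 5, Σx = 83, Σy = 308.6, Σxy = 6633.8, Σx² = 1979, Σy² = 23231.1
Sxx = Σx² − (Σx)²/n = 1979 − 1377.8 = 601.2
Sxy = Σxy − (Σx)(Σy)/n = 6633.8 − 5122.76 = 1511.04
Syy = Σy² − (Σy)²/n = 23231.1 − 19046.792 = 4184.308
r = Sxy/√(Sxx·Syy) = 1511.04/√(2515605.9696) = 1511.04/1586.066193 = 0.952697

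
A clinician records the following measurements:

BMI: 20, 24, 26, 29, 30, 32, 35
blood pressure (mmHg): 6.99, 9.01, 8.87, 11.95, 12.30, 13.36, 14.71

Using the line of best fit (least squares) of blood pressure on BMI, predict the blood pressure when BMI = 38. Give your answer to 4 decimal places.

16.4336

n = 7, Σx = 196, Σy = 77.19, Σxy = 2244.58, Σx² = 5642
Sxx = Σx² − (Σx)²/n = 5642 − 5488 = 154
Sxy = Σxy − (Σx)(Σy)/n = 2244.58 − 2161.32 = 83.26
b = Sxy/Sxx = 83.26/154 = 0.540649
a = ȳ − b·x̄ = 11.027143 − 0.540649·28 = -4.111039
ŷ(38) = a + b·38 = -4.111039 + 0.540649·38 = 16.433636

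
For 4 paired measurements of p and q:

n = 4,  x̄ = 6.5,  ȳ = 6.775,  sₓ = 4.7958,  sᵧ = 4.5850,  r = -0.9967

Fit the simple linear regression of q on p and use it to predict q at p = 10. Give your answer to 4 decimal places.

b = r · sᵧ/sₓ = -0.9967 · 4.585/4.7958 = -0.952890
a = ȳ − b·x̄ = 6.775 − (-0.952890)·6.5 = 12.968785
ŷ(10) = a + b·10 = 12.968785 + (-0.952890)·10 = 3.439885

3.4399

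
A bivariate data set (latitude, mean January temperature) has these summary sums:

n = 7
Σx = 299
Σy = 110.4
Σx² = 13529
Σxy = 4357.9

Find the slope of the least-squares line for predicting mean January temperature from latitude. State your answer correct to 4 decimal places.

-0.4723

Sxx = Σx² − (Σx)²/n = 13529 − 12771.571429 = 757.428571
Sxy = Σxy − (Σx)(Σy)/n = 4357.9 − 4715.657143 = -357.757143
b = Sxy/Sxx = -357.757143/757.428571 = -0.472331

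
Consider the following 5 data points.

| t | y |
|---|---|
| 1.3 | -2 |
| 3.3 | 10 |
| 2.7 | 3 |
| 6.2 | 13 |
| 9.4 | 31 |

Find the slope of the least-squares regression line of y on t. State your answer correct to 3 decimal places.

n = 5, Σx = 22.9, Σy = 55, Σxy = 410.5, Σx² = 146.67
Sxx = Σx² − (Σx)²/n = 146.67 − 104.882 = 41.788
Sxy = Σxy − (Σx)(Σy)/n = 410.5 − 251.9 = 158.6
b = Sxy/Sxx = 158.6/41.788 = 3.795348

3.795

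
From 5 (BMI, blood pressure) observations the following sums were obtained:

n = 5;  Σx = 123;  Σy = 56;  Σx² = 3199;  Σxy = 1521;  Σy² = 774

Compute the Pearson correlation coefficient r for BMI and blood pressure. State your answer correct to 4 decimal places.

Sxx = Σx² − (Σx)²/n = 3199 − 3025.8 = 173.2
Sxy = Σxy − (Σx)(Σy)/n = 1521 − 1377.6 = 143.4
Syy = Σy² − (Σy)²/n = 774 − 627.2 = 146.8
r = Sxy/√(Sxx·Syy) = 143.4/√(25425.76) = 143.4/159.454570 = 0.899316

0.8993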